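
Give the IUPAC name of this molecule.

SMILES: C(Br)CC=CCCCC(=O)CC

The longest carbon chain that includes the carbonyl and the multiple bond has 10 carbons, so the parent hydride is decane.
A ketone (C=O on an internal carbon) is the principal characteristic group, giving the suffix -one.
A C=C double bond in the chain gives the infix -ene-.
Number the chain so that numbering from this end puts the carbonyl group at C-3 rather than C-8.
With this numbering: the carbonyl at C-3; the double bond between C-7 and C-8; a bromo group at C-10.
Putting it together: 10-bromodec-7-en-3-one.

10-bromodec-7-en-3-one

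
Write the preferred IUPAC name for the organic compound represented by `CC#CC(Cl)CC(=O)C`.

The longest chain bearing the carbonyl and the multiple bond is 7 carbons long (heptane).
The highest-priority functional group is a ketone (C=O on an internal carbon), so the name ends in -one.
There is one C≡C triple bond, indicated by the ending -yne.
Number the chain so that numbering from this end puts the carbonyl group at C-2 rather than C-6.
This places the carbonyl at C-2; the triple bond between C-5 and C-6; a chloro group at C-4.
The name is 4-chlorohept-5-yn-2-one.

4-chlorohept-5-yn-2-one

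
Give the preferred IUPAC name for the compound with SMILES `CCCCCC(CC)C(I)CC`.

The parent chain contains 9 carbons (nonane).
The numbering direction is chosen so that the substituent locant set {3,4} is lower than {6,7} at the first point of difference.
That gives an ethyl group at C-4; an iodo group at C-3.
Prefixes are listed alphabetically: ethyl, iodo.
Putting it together: 4-ethyl-3-iodononane.

4-ethyl-3-iodononane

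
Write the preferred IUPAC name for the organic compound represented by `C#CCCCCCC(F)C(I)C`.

The longest carbon chain that includes the multiple bond has 10 carbons, so the parent hydride is decane.
A C≡C triple bond in the chain gives the infix -yne-.
Number the chain so that numbering from this end puts the triple bond at C-1 rather than C-9.
This places the triple bond between C-1 and C-2; a fluoro group at C-8; an iodo group at C-9.
Substituent prefixes are cited in alphabetical order (multiplying prefixes like di-/tri- are ignored for ordering).
The name is 8-fluoro-9-iododec-1-yne.

8-fluoro-9-iododec-1-yne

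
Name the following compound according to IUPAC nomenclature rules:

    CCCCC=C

Counting along the main chain through the multiple bond gives 6 carbons: the parent is hexane.
There is one C=C double bond, indicated by the ending -ene.
Choose the numbering such that numbering from this end puts the double bond at C-1 rather than C-5.
This places the double bond between C-1 and C-2.
The name is hex-1-ene.

hex-1-ene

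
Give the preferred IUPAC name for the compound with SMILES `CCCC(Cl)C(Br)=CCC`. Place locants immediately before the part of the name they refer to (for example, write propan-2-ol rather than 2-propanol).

The longest carbon chain that includes the multiple bond has 8 carbons, so the parent hydride is octane.
A C=C double bond in the chain gives the infix -ene-.
Number the chain so that numbering from this end puts the double bond at C-3 rather than C-5.
With this numbering: the double bond between C-3 and C-4; a bromo group at C-4; a chloro group at C-5.
The substituents are ordered alphabetically, ignoring any di-/tri- multipliers.
Assembling the pieces gives 4-bromo-5-chlorooct-3-ene.

4-bromo-5-chlorooct-3-ene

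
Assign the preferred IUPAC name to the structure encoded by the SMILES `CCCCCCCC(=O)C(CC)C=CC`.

The longest chain bearing the carbonyl and the multiple bond is 12 carbons long (dodecane).
The principal characteristic group is a ketone (C=O on an internal carbon), named with the suffix -one.
The chain contains a C=C double bond, so the unsaturation ending is -ene.
Number the chain so that numbering from this end puts the carbonyl group at C-5 rather than C-8.
This places the carbonyl at C-5; the double bond between C-2 and C-3; an ethyl group at C-4.
The name is 4-ethyldodec-2-en-5-one.

4-ethyldodec-2-en-5-one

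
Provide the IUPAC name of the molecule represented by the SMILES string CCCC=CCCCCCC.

Counting along the main chain through the multiple bond gives 11 carbons: the parent is undecane.
A C=C double bond in the chain gives the infix -ene-.
Number the chain so that numbering from this end puts the double bond at C-4 rather than C-7.
That gives the double bond between C-4 and C-5.
Putting it together: undec-4-ene.

undec-4-ene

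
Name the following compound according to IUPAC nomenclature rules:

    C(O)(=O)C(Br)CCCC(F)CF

Counting along the main chain through the –COOH group gives 7 carbons: the parent is heptane.
The principal characteristic group is a carboxylic acid (terminal –COOH), named with the suffix -oic acid.
The numbering direction is chosen so that the carboxylic acid carbon is C-1 by definition.
This places a bromo group at C-2; fluoro groups at C-6 and C-7.
Substituent prefixes are cited in alphabetical order (multiplying prefixes like di-/tri- are ignored for ordering).
Assembling the pieces gives 2-bromo-6,7-difluoroheptanoic acid.

2-bromo-6,7-difluoroheptanoic acid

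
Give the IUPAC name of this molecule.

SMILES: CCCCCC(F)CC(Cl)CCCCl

The parent chain contains 11 carbons (undecane).
Choose the numbering such that the substituent locant set {1,4,6} is lower than {6,8,11} at the first point of difference.
That gives chloro groups at C-1 and C-4; a fluoro group at C-6.
Prefixes are listed alphabetically: chloro, fluoro.
The name is 1,4-dichloro-6-fluoroundecane.

1,4-dichloro-6-fluoroundecane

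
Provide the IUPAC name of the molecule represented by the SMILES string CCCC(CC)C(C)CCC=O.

5-ethyl-4-methyloctanal

The longest carbon chain that includes the –CHO group has 8 carbons, so the parent hydride is octane.
The highest-priority functional group is an aldehyde (terminal –CHO), so the name ends in -al.
Choose the numbering such that the aldehyde carbon is C-1 by definition.
With this numbering: an ethyl group at C-5; a methyl group at C-4.
The substituents are ordered alphabetically, ignoring any di-/tri- multipliers.
Assembling the pieces gives 5-ethyl-4-methyloctanal.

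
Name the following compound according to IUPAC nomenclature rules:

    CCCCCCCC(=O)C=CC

undec-2-en-4-one

The longest chain bearing the carbonyl and the multiple bond is 11 carbons long (undecane).
The highest-priority functional group is a ketone (C=O on an internal carbon), so the name ends in -one.
There is one C=C double bond, indicated by the ending -ene.
The numbering direction is chosen so that numbering from this end puts the carbonyl group at C-4 rather than C-8.
This places the carbonyl at C-4; the double bond between C-2 and C-3.
Assembling the pieces gives undec-2-en-4-one.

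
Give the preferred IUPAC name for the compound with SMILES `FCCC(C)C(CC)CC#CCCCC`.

The longest chain bearing the multiple bond is 11 carbons long (undecane).
A C≡C triple bond in the chain gives the infix -yne-.
The numbering direction is chosen so that numbering from this end puts the triple bond at C-5 rather than C-6.
This places the triple bond between C-5 and C-6; an ethyl group at C-8; a fluoro group at C-11; a methyl group at C-9.
Prefixes are listed alphabetically: ethyl, fluoro, methyl.
Putting it together: 8-ethyl-11-fluoro-9-methylundec-5-yne.

8-ethyl-11-fluoro-9-methylundec-5-yne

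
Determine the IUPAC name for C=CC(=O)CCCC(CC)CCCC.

Counting along the main chain through the carbonyl and the multiple bond gives 11 carbons: the parent is undecane.
The principal characteristic group is a ketone (C=O on an internal carbon), named with the suffix -one.
The chain contains a C=C double bond, so the unsaturation ending is -ene.
The numbering direction is chosen so that numbering from this end puts the carbonyl group at C-3 rather than C-9.
This places the carbonyl at C-3; the double bond between C-1 and C-2; an ethyl group at C-7.
The name is 7-ethylundec-1-en-3-one.

7-ethylundec-1-en-3-one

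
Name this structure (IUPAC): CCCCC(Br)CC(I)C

4-bromo-2-iodooctane

The longest carbon chain is 8 atoms: the parent is octane.
Choose the numbering such that the substituent locant set {2,4} is lower than {5,7} at the first point of difference.
That gives a bromo group at C-4; an iodo group at C-2.
The substituents are ordered alphabetically, ignoring any di-/tri- multipliers.
The name is 4-bromo-2-iodooctane.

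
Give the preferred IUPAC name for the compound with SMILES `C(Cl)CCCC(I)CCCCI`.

1-chloro-5,9-diiodononane

The longest continuous carbon chain has 9 atoms, so the parent hydride is nonane.
Choose the numbering such that the locant sets are identical either way, so the alphabetically earlier chloro substituent takes the lower locant (1 rather than 9).
That gives a chloro group at C-1; iodo groups at C-5 and C-9.
The substituents are ordered alphabetically, ignoring any di-/tri- multipliers.
Assembling the pieces gives 1-chloro-5,9-diiodononane.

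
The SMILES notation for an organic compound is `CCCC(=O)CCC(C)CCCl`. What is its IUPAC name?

The longest carbon chain that includes the carbonyl has 9 carbons, so the parent hydride is nonane.
A ketone (C=O on an internal carbon) is the principal characteristic group, giving the suffix -one.
Choose the numbering such that numbering from this end puts the carbonyl group at C-4 rather than C-6.
With this numbering: the carbonyl at C-4; a chloro group at C-9; a methyl group at C-7.
Substituent prefixes are cited in alphabetical order (multiplying prefixes like di-/tri- are ignored for ordering).
The name is 9-chloro-7-methylnonan-4-one.

9-chloro-7-methylnonan-4-one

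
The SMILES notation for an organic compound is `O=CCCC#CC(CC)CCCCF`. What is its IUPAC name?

6-ethyl-10-fluorodec-4-ynal

Counting along the main chain through the –CHO group and the multiple bond gives 10 carbons: the parent is decane.
The principal characteristic group is an aldehyde (terminal –CHO), named with the suffix -al.
A C≡C triple bond in the chain gives the infix -yne-.
The numbering direction is chosen so that the aldehyde carbon is C-1 by definition.
With this numbering: the triple bond between C-4 and C-5; an ethyl group at C-6; a fluoro group at C-10.
Substituent prefixes are cited in alphabetical order (multiplying prefixes like di-/tri- are ignored for ordering).
Assembling the pieces gives 6-ethyl-10-fluorodec-4-ynal.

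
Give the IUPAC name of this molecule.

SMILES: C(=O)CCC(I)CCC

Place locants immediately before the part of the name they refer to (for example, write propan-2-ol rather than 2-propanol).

The longest chain bearing the –CHO group is 7 carbons long (heptane).
The highest-priority functional group is an aldehyde (terminal –CHO), so the name ends in -al.
Number the chain so that the aldehyde carbon is C-1 by definition.
That gives an iodo group at C-4.
The name is 4-iodoheptanal.

4-iodoheptanal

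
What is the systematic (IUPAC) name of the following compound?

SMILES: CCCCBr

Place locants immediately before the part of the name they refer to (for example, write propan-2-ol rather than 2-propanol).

1-bromobutane

The longest continuous carbon chain has 4 atoms, so the parent hydride is butane.
Choose the numbering such that the substituent locant set {1} is lower than {4} at the first point of difference.
With this numbering: a bromo group at C-1.
Putting it together: 1-bromobutane.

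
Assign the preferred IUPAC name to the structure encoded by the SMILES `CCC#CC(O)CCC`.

oct-5-yn-4-ol

Counting along the main chain through the –OH group and the multiple bond gives 8 carbons: the parent is octane.
An alcohol (–OH) is the principal characteristic group, giving the suffix -ol.
A C≡C triple bond in the chain gives the infix -yne-.
Choose the numbering such that numbering from this end puts the hydroxyl group at C-4 rather than C-5.
With this numbering: the hydroxyl at C-4; the triple bond between C-5 and C-6.
Putting it together: oct-5-yn-4-ol.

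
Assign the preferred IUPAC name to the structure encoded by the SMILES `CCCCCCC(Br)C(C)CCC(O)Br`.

Counting along the main chain through the –OH group gives 11 carbons: the parent is undecane.
The principal characteristic group is an alcohol (–OH), named with the suffix -ol.
Number the chain so that numbering from this end puts the hydroxyl group at C-1 rather than C-11.
That gives the hydroxyl at C-1; bromo groups at C-1 and C-5; a methyl group at C-4.
Prefixes are listed alphabetically: bromo, methyl.
The name is 1,5-dibromo-4-methylundecan-1-ol.

1,5-dibromo-4-methylundecan-1-ol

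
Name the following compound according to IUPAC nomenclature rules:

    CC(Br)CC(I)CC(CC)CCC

The longest continuous carbon chain has 9 atoms, so the parent hydride is nonane.
Number the chain so that the substituent locant set {2,4,6} is lower than {4,6,8} at the first point of difference.
With this numbering: a bromo group at C-2; an ethyl group at C-6; an iodo group at C-4.
Prefixes are listed alphabetically: bromo, ethyl, iodo.
The name is 2-bromo-6-ethyl-4-iodononane.

2-bromo-6-ethyl-4-iodononane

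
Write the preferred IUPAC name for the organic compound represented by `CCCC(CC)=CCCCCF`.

4-ethyl-9-fluoronon-4-ene

The longest carbon chain that includes the multiple bond has 9 carbons, so the parent hydride is nonane.
A C=C double bond in the chain gives the infix -ene-.
Number the chain so that numbering from this end puts the double bond at C-4 rather than C-5.
That gives the double bond between C-4 and C-5; an ethyl group at C-4; a fluoro group at C-9.
Substituent prefixes are cited in alphabetical order (multiplying prefixes like di-/tri- are ignored for ordering).
The name is 4-ethyl-9-fluoronon-4-ene.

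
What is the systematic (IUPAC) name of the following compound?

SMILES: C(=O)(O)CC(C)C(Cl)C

The longest carbon chain that includes the –COOH group has 5 carbons, so the parent hydride is pentane.
A carboxylic acid (terminal –COOH) is the principal characteristic group, giving the suffix -oic acid.
Number the chain so that the carboxylic acid carbon is C-1 by definition.
With this numbering: a chloro group at C-4; a methyl group at C-3.
Prefixes are listed alphabetically: chloro, methyl.
The name is 4-chloro-3-methylpentanoic acid.

4-chloro-3-methylpentanoic acid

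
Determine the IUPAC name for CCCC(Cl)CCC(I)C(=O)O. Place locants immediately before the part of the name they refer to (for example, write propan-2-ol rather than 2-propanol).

5-chloro-2-iodooctanoic acid

Counting along the main chain through the –COOH group gives 8 carbons: the parent is octane.
A carboxylic acid (terminal –COOH) is the principal characteristic group, giving the suffix -oic acid.
Number the chain so that the carboxylic acid carbon is C-1 by definition.
With this numbering: a chloro group at C-5; an iodo group at C-2.
The substituents are ordered alphabetically, ignoring any di-/tri- multipliers.
The name is 5-chloro-2-iodooctanoic acid.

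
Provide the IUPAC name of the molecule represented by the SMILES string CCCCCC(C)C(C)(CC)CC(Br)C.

2-bromo-4-ethyl-4,5-dimethyldecane

The parent chain contains 10 carbons (decane).
Choose the numbering such that the substituent locant set {2,4,4,5} is lower than {6,7,7,9} at the first point of difference.
That gives a bromo group at C-2; an ethyl group at C-4; methyl groups at C-4 and C-5.
Prefixes are listed alphabetically: bromo, ethyl, methyl.
Putting it together: 2-bromo-4-ethyl-4,5-dimethyldecane.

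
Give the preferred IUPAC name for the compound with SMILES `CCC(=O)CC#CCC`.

The longest carbon chain that includes the carbonyl and the multiple bond has 8 carbons, so the parent hydride is octane.
The highest-priority functional group is a ketone (C=O on an internal carbon), so the name ends in -one.
A C≡C triple bond in the chain gives the infix -yne-.
The numbering direction is chosen so that numbering from this end puts the carbonyl group at C-3 rather than C-6.
With this numbering: the carbonyl at C-3; the triple bond between C-5 and C-6.
Assembling the pieces gives oct-5-yn-3-one.

oct-5-yn-3-one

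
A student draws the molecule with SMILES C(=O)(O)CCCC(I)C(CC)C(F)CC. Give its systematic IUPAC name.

Counting along the main chain through the –COOH group gives 9 carbons: the parent is nonane.
The principal characteristic group is a carboxylic acid (terminal –COOH), named with the suffix -oic acid.
The numbering direction is chosen so that the carboxylic acid carbon is C-1 by definition.
With this numbering: an ethyl group at C-6; a fluoro group at C-7; an iodo group at C-5.
The substituents are ordered alphabetically, ignoring any di-/tri- multipliers.
The name is 6-ethyl-7-fluoro-5-iodononanoic acid.

6-ethyl-7-fluoro-5-iodononanoic acid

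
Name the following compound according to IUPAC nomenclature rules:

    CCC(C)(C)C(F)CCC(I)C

The parent chain contains 8 carbons (octane).
Number the chain so that the substituent locant set {2,5,6,6} is lower than {3,3,4,7} at the first point of difference.
That gives a fluoro group at C-5; an iodo group at C-2; two methyl groups at C-6.
Substituent prefixes are cited in alphabetical order (multiplying prefixes like di-/tri- are ignored for ordering).
Putting it together: 5-fluoro-2-iodo-6,6-dimethyloctane.

5-fluoro-2-iodo-6,6-dimethyloctane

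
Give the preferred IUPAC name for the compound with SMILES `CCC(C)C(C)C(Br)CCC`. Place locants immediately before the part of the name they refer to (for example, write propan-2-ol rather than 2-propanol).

5-bromo-3,4-dimethyloctane

The longest continuous carbon chain has 8 atoms, so the parent hydride is octane.
Number the chain so that the substituent locant set {3,4,5} is lower than {4,5,6} at the first point of difference.
With this numbering: a bromo group at C-5; methyl groups at C-3 and C-4.
Substituent prefixes are cited in alphabetical order (multiplying prefixes like di-/tri- are ignored for ordering).
Putting it together: 5-bromo-3,4-dimethyloctane.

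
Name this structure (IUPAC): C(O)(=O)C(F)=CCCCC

2-fluorohept-2-enoic acid

The longest chain bearing the –COOH group and the multiple bond is 7 carbons long (heptane).
The principal characteristic group is a carboxylic acid (terminal –COOH), named with the suffix -oic acid.
The chain contains a C=C double bond, so the unsaturation ending is -ene.
Number the chain so that the carboxylic acid carbon is C-1 by definition.
This places the double bond between C-2 and C-3; a fluoro group at C-2.
The name is 2-fluorohept-2-enoic acid.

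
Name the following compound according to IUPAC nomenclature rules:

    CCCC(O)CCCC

octan-4-ol

The longest carbon chain that includes the –OH group has 8 carbons, so the parent hydride is octane.
The highest-priority functional group is an alcohol (–OH), so the name ends in -ol.
The numbering direction is chosen so that numbering from this end puts the hydroxyl group at C-4 rather than C-5.
That gives the hydroxyl at C-4.
Assembling the pieces gives octan-4-ol.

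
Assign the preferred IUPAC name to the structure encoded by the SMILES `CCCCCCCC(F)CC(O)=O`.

3-fluorodecanoic acid

Counting along the main chain through the –COOH group gives 10 carbons: the parent is decane.
The principal characteristic group is a carboxylic acid (terminal –COOH), named with the suffix -oic acid.
Number the chain so that the carboxylic acid carbon is C-1 by definition.
That gives a fluoro group at C-3.
The name is 3-fluorodecanoic acid.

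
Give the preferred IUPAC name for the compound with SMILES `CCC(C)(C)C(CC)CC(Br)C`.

2-bromo-4-ethyl-5,5-dimethylheptane

The longest carbon chain is 7 atoms: the parent is heptane.
Choose the numbering such that the substituent locant set {2,4,5,5} is lower than {3,3,4,6} at the first point of difference.
This places a bromo group at C-2; an ethyl group at C-4; two methyl groups at C-5.
The substituents are ordered alphabetically, ignoring any di-/tri- multipliers.
Putting it together: 2-bromo-4-ethyl-5,5-dimethylheptane.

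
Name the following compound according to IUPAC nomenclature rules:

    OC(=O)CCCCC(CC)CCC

6-ethylnonanoic acid

The longest carbon chain that includes the –COOH group has 9 carbons, so the parent hydride is nonane.
A carboxylic acid (terminal –COOH) is the principal characteristic group, giving the suffix -oic acid.
The numbering direction is chosen so that the carboxylic acid carbon is C-1 by definition.
With this numbering: an ethyl group at C-6.
The name is 6-ethylnonanoic acid.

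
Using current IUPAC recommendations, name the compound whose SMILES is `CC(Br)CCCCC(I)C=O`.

Counting along the main chain through the –CHO group gives 8 carbons: the parent is octane.
The highest-priority functional group is an aldehyde (terminal –CHO), so the name ends in -al.
Number the chain so that the aldehyde carbon is C-1 by definition.
That gives a bromo group at C-7; an iodo group at C-2.
Prefixes are listed alphabetically: bromo, iodo.
Putting it together: 7-bromo-2-iodooctanal.

7-bromo-2-iodooctanal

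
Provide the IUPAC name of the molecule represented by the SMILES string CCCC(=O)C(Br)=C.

The longest chain bearing the carbonyl and the multiple bond is 6 carbons long (hexane).
A ketone (C=O on an internal carbon) is the principal characteristic group, giving the suffix -one.
A C=C double bond in the chain gives the infix -ene-.
Choose the numbering such that numbering from this end puts the carbonyl group at C-3 rather than C-4.
This places the carbonyl at C-3; the double bond between C-1 and C-2; a bromo group at C-2.
Assembling the pieces gives 2-bromohex-1-en-3-one.

2-bromohex-1-en-3-one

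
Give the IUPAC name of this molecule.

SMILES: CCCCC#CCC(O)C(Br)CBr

Counting along the main chain through the –OH group and the multiple bond gives 10 carbons: the parent is decane.
The highest-priority functional group is an alcohol (–OH), so the name ends in -ol.
There is one C≡C triple bond, indicated by the ending -yne.
Number the chain so that numbering from this end puts the hydroxyl group at C-3 rather than C-8.
This places the hydroxyl at C-3; the triple bond between C-5 and C-6; bromo groups at C-1 and C-2.
The name is 1,2-dibromodec-5-yn-3-ol.

1,2-dibromodec-5-yn-3-ol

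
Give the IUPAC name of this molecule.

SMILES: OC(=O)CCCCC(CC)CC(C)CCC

The longest carbon chain that includes the –COOH group has 11 carbons, so the parent hydride is undecane.
The principal characteristic group is a carboxylic acid (terminal –COOH), named with the suffix -oic acid.
The numbering direction is chosen so that the carboxylic acid carbon is C-1 by definition.
With this numbering: an ethyl group at C-6; a methyl group at C-8.
Substituent prefixes are cited in alphabetical order (multiplying prefixes like di-/tri- are ignored for ordering).
Assembling the pieces gives 6-ethyl-8-methylundecanoic acid.

6-ethyl-8-methylundecanoic acid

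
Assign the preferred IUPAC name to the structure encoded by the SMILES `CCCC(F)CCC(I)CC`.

6-fluoro-3-iodononane

The parent chain contains 9 carbons (nonane).
The numbering direction is chosen so that the substituent locant set {3,6} is lower than {4,7} at the first point of difference.
With this numbering: a fluoro group at C-6; an iodo group at C-3.
Substituent prefixes are cited in alphabetical order (multiplying prefixes like di-/tri- are ignored for ordering).
Assembling the pieces gives 6-fluoro-3-iodononane.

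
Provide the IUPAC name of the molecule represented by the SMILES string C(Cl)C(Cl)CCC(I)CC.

The longest continuous carbon chain has 7 atoms, so the parent hydride is heptane.
Number the chain so that the substituent locant set {1,2,5} is lower than {3,6,7} at the first point of difference.
With this numbering: chloro groups at C-1 and C-2; an iodo group at C-5.
Substituent prefixes are cited in alphabetical order (multiplying prefixes like di-/tri- are ignored for ordering).
Putting it together: 1,2-dichloro-5-iodoheptane.

1,2-dichloro-5-iodoheptane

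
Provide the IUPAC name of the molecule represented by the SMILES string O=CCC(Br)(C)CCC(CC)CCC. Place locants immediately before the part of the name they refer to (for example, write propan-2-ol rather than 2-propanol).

3-bromo-6-ethyl-3-methylnonanal

Counting along the main chain through the –CHO group gives 9 carbons: the parent is nonane.
The principal characteristic group is an aldehyde (terminal –CHO), named with the suffix -al.
Choose the numbering such that the aldehyde carbon is C-1 by definition.
This places a bromo group at C-3; an ethyl group at C-6; a methyl group at C-3.
Substituent prefixes are cited in alphabetical order (multiplying prefixes like di-/tri- are ignored for ordering).
Putting it together: 3-bromo-6-ethyl-3-methylnonanal.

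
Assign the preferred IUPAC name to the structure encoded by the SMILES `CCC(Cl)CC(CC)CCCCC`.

3-chloro-5-ethyldecane

The longest carbon chain is 10 atoms: the parent is decane.
Number the chain so that the substituent locant set {3,5} is lower than {6,8} at the first point of difference.
That gives a chloro group at C-3; an ethyl group at C-5.
Substituent prefixes are cited in alphabetical order (multiplying prefixes like di-/tri- are ignored for ordering).
Putting it together: 3-chloro-5-ethyldecane.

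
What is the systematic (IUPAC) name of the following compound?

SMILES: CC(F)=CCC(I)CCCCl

8-chloro-2-fluoro-5-iodooct-2-ene

Counting along the main chain through the multiple bond gives 8 carbons: the parent is octane.
A C=C double bond in the chain gives the infix -ene-.
Number the chain so that numbering from this end puts the double bond at C-2 rather than C-6.
This places the double bond between C-2 and C-3; a chloro group at C-8; a fluoro group at C-2; an iodo group at C-5.
The substituents are ordered alphabetically, ignoring any di-/tri- multipliers.
The name is 8-chloro-2-fluoro-5-iodooct-2-ene.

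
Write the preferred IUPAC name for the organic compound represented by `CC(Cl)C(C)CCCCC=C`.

The longest chain bearing the multiple bond is 9 carbons long (nonane).
A C=C double bond in the chain gives the infix -ene-.
The numbering direction is chosen so that numbering from this end puts the double bond at C-1 rather than C-8.
This places the double bond between C-1 and C-2; a chloro group at C-8; a methyl group at C-7.
The substituents are ordered alphabetically, ignoring any di-/tri- multipliers.
Assembling the pieces gives 8-chloro-7-methylnon-1-ene.

8-chloro-7-methylnon-1-ene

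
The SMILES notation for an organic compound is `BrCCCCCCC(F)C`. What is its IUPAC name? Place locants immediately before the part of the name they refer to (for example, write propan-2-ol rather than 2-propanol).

The longest carbon chain is 8 atoms: the parent is octane.
The numbering direction is chosen so that the substituent locant set {1,7} is lower than {2,8} at the first point of difference.
That gives a bromo group at C-1; a fluoro group at C-7.
Substituent prefixes are cited in alphabetical order (multiplying prefixes like di-/tri- are ignored for ordering).
The name is 1-bromo-7-fluorooctane.

1-bromo-7-fluorooctane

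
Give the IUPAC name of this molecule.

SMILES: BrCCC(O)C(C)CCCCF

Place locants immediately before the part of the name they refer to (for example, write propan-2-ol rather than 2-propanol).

The longest carbon chain that includes the –OH group has 8 carbons, so the parent hydride is octane.
The principal characteristic group is an alcohol (–OH), named with the suffix -ol.
Number the chain so that numbering from this end puts the hydroxyl group at C-3 rather than C-6.
With this numbering: the hydroxyl at C-3; a bromo group at C-1; a fluoro group at C-8; a methyl group at C-4.
The substituents are ordered alphabetically, ignoring any di-/tri- multipliers.
Putting it together: 1-bromo-8-fluoro-4-methyloctan-3-ol.

1-bromo-8-fluoro-4-methyloctan-3-ol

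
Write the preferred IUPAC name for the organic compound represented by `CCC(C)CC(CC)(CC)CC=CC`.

5,5-diethyl-7-methylnon-2-ene

Counting along the main chain through the multiple bond gives 9 carbons: the parent is nonane.
A C=C double bond in the chain gives the infix -ene-.
Choose the numbering such that numbering from this end puts the double bond at C-2 rather than C-7.
With this numbering: the double bond between C-2 and C-3; two ethyl groups at C-5; a methyl group at C-7.
Prefixes are listed alphabetically: ethyl, methyl.
Assembling the pieces gives 5,5-diethyl-7-methylnon-2-ene.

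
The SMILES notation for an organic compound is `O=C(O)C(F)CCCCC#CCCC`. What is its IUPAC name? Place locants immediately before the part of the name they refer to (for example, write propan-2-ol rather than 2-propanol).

The longest carbon chain that includes the –COOH group and the multiple bond has 11 carbons, so the parent hydride is undecane.
The principal characteristic group is a carboxylic acid (terminal –COOH), named with the suffix -oic acid.
A C≡C triple bond in the chain gives the infix -yne-.
Number the chain so that the carboxylic acid carbon is C-1 by definition.
This places the triple bond between C-7 and C-8; a fluoro group at C-2.
Putting it together: 2-fluoroundec-7-ynoic acid.

2-fluoroundec-7-ynoic acid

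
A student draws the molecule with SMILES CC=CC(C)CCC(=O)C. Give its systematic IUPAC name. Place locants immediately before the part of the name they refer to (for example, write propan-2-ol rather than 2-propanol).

The longest carbon chain that includes the carbonyl and the multiple bond has 8 carbons, so the parent hydride is octane.
A ketone (C=O on an internal carbon) is the principal characteristic group, giving the suffix -one.
There is one C=C double bond, indicated by the ending -ene.
The numbering direction is chosen so that numbering from this end puts the carbonyl group at C-2 rather than C-7.
That gives the carbonyl at C-2; the double bond between C-6 and C-7; a methyl group at C-5.
Putting it together: 5-methyloct-6-en-2-one.

5-methyloct-6-en-2-one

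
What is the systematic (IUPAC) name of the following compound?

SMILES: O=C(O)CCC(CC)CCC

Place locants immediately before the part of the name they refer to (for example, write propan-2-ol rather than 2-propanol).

The longest chain bearing the –COOH group is 7 carbons long (heptane).
The principal characteristic group is a carboxylic acid (terminal –COOH), named with the suffix -oic acid.
Choose the numbering such that the carboxylic acid carbon is C-1 by definition.
With this numbering: an ethyl group at C-4.
Putting it together: 4-ethylheptanoic acid.

4-ethylheptanoic acid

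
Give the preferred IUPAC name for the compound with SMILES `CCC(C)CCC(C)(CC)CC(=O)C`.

The longest chain bearing the carbonyl is 9 carbons long (nonane).
A ketone (C=O on an internal carbon) is the principal characteristic group, giving the suffix -one.
Choose the numbering such that numbering from this end puts the carbonyl group at C-2 rather than C-8.
That gives the carbonyl at C-2; an ethyl group at C-4; methyl groups at C-4 and C-7.
Prefixes are listed alphabetically: ethyl, methyl.
Assembling the pieces gives 4-ethyl-4,7-dimethylnonan-2-one.

4-ethyl-4,7-dimethylnonan-2-one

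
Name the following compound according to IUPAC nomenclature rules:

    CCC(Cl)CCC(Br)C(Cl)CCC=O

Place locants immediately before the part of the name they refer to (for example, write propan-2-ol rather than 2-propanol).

The longest chain bearing the –CHO group is 10 carbons long (decane).
The principal characteristic group is an aldehyde (terminal –CHO), named with the suffix -al.
Choose the numbering such that the aldehyde carbon is C-1 by definition.
That gives a bromo group at C-5; chloro groups at C-4 and C-8.
The substituents are ordered alphabetically, ignoring any di-/tri- multipliers.
Putting it together: 5-bromo-4,8-dichlorodecanal.

5-bromo-4,8-dichlorodecanal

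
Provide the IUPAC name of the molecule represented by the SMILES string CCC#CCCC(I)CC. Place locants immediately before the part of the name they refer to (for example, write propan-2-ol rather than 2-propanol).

7-iodonon-3-yne

The longest chain bearing the multiple bond is 9 carbons long (nonane).
The chain contains a C≡C triple bond, so the unsaturation ending is -yne.
Number the chain so that numbering from this end puts the triple bond at C-3 rather than C-6.
This places the triple bond between C-3 and C-4; an iodo group at C-7.
Assembling the pieces gives 7-iodonon-3-yne.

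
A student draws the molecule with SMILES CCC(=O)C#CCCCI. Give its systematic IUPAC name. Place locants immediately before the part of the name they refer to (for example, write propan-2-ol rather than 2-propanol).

Counting along the main chain through the carbonyl and the multiple bond gives 8 carbons: the parent is octane.
A ketone (C=O on an internal carbon) is the principal characteristic group, giving the suffix -one.
There is one C≡C triple bond, indicated by the ending -yne.
The numbering direction is chosen so that numbering from this end puts the carbonyl group at C-3 rather than C-6.
That gives the carbonyl at C-3; the triple bond between C-4 and C-5; an iodo group at C-8.
Putting it together: 8-iodooct-4-yn-3-one.

8-iodooct-4-yn-3-one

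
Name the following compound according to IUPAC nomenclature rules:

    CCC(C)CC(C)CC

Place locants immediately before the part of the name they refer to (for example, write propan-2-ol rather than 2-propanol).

The longest continuous carbon chain has 7 atoms, so the parent hydride is heptane.
Both numbering directions give the same locant set; either may be used.
This places methyl groups at C-3 and C-5.
The name is 3,5-dimethylheptane.

3,5-dimethylheptane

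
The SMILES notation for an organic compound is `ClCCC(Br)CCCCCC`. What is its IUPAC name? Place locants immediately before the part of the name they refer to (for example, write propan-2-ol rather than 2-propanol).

The parent chain contains 9 carbons (nonane).
Number the chain so that the substituent locant set {1,3} is lower than {7,9} at the first point of difference.
That gives a bromo group at C-3; a chloro group at C-1.
Prefixes are listed alphabetically: bromo, chloro.
Putting it together: 3-bromo-1-chlorononane.

3-bromo-1-chlorononane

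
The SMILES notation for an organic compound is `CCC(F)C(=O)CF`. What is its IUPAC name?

The longest chain bearing the carbonyl is 5 carbons long (pentane).
The principal characteristic group is a ketone (C=O on an internal carbon), named with the suffix -one.
The numbering direction is chosen so that numbering from this end puts the carbonyl group at C-2 rather than C-4.
With this numbering: the carbonyl at C-2; fluoro groups at C-1 and C-3.
Assembling the pieces gives 1,3-difluoropentan-2-one.

1,3-difluoropentan-2-one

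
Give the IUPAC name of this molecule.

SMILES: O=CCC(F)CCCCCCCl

9-chloro-3-fluorononanal

Counting along the main chain through the –CHO group gives 9 carbons: the parent is nonane.
An aldehyde (terminal –CHO) is the principal characteristic group, giving the suffix -al.
The numbering direction is chosen so that the aldehyde carbon is C-1 by definition.
This places a chloro group at C-9; a fluoro group at C-3.
Substituent prefixes are cited in alphabetical order (multiplying prefixes like di-/tri- are ignored for ordering).
Assembling the pieces gives 9-chloro-3-fluorononanal.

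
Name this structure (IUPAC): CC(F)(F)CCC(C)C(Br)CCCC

The longest continuous carbon chain has 10 atoms, so the parent hydride is decane.
The numbering direction is chosen so that the substituent locant set {2,2,5,6} is lower than {5,6,9,9} at the first point of difference.
That gives a bromo group at C-6; two fluoro groups at C-2; a methyl group at C-5.
Substituent prefixes are cited in alphabetical order (multiplying prefixes like di-/tri- are ignored for ordering).
The name is 6-bromo-2,2-difluoro-5-methyldecane.

6-bromo-2,2-difluoro-5-methyldecane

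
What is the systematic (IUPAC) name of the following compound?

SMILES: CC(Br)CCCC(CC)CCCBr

The longest carbon chain is 9 atoms: the parent is nonane.
Number the chain so that the substituent locant set {1,4,8} is lower than {2,6,9} at the first point of difference.
This places bromo groups at C-1 and C-8; an ethyl group at C-4.
Substituent prefixes are cited in alphabetical order (multiplying prefixes like di-/tri- are ignored for ordering).
Putting it together: 1,8-dibromo-4-ethylnonane.

1,8-dibromo-4-ethylnonane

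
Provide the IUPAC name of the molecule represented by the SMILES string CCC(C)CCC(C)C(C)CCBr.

1-bromo-3,4,7-trimethylnonane

The longest continuous carbon chain has 9 atoms, so the parent hydride is nonane.
The numbering direction is chosen so that the substituent locant set {1,3,4,7} is lower than {3,6,7,9} at the first point of difference.
This places a bromo group at C-1; methyl groups at C-3 and C-4 and C-7.
Substituent prefixes are cited in alphabetical order (multiplying prefixes like di-/tri- are ignored for ordering).
The name is 1-bromo-3,4,7-trimethylnonane.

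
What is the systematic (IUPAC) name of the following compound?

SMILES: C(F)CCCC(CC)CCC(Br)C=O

2-bromo-5-ethyl-9-fluorononanal

The longest carbon chain that includes the –CHO group has 9 carbons, so the parent hydride is nonane.
The highest-priority functional group is an aldehyde (terminal –CHO), so the name ends in -al.
Number the chain so that the aldehyde carbon is C-1 by definition.
With this numbering: a bromo group at C-2; an ethyl group at C-5; a fluoro group at C-9.
Prefixes are listed alphabetically: bromo, ethyl, fluoro.
Assembling the pieces gives 2-bromo-5-ethyl-9-fluorononanal.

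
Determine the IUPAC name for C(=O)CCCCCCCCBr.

9-bromononanal

Counting along the main chain through the –CHO group gives 9 carbons: the parent is nonane.
An aldehyde (terminal –CHO) is the principal characteristic group, giving the suffix -al.
Number the chain so that the aldehyde carbon is C-1 by definition.
That gives a bromo group at C-9.
Assembling the pieces gives 9-bromononanal.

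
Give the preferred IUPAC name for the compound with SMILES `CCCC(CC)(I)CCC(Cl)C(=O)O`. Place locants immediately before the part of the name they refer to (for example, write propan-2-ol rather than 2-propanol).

The longest carbon chain that includes the –COOH group has 8 carbons, so the parent hydride is octane.
The highest-priority functional group is a carboxylic acid (terminal –COOH), so the name ends in -oic acid.
Choose the numbering such that the carboxylic acid carbon is C-1 by definition.
That gives a chloro group at C-2; an ethyl group at C-5; an iodo group at C-5.
Substituent prefixes are cited in alphabetical order (multiplying prefixes like di-/tri- are ignored for ordering).
Assembling the pieces gives 2-chloro-5-ethyl-5-iodooctanoic acid.

2-chloro-5-ethyl-5-iodooctanoic acid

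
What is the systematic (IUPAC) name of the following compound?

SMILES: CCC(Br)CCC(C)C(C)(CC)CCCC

The longest carbon chain is 11 atoms: the parent is undecane.
Number the chain so that the substituent locant set {3,6,7,7} is lower than {5,5,6,9} at the first point of difference.
This places a bromo group at C-3; an ethyl group at C-7; methyl groups at C-6 and C-7.
Prefixes are listed alphabetically: bromo, ethyl, methyl.
Putting it together: 3-bromo-7-ethyl-6,7-dimethylundecane.

3-bromo-7-ethyl-6,7-dimethylundecane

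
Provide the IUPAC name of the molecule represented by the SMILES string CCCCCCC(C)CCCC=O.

5-methylundecanal

Counting along the main chain through the –CHO group gives 11 carbons: the parent is undecane.
The principal characteristic group is an aldehyde (terminal –CHO), named with the suffix -al.
Choose the numbering such that the aldehyde carbon is C-1 by definition.
That gives a methyl group at C-5.
Putting it together: 5-methylundecanal.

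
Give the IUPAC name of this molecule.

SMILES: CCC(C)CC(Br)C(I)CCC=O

5-bromo-4-iodo-7-methylnonanal

The longest carbon chain that includes the –CHO group has 9 carbons, so the parent hydride is nonane.
An aldehyde (terminal –CHO) is the principal characteristic group, giving the suffix -al.
Choose the numbering such that the aldehyde carbon is C-1 by definition.
With this numbering: a bromo group at C-5; an iodo group at C-4; a methyl group at C-7.
Prefixes are listed alphabetically: bromo, iodo, methyl.
Assembling the pieces gives 5-bromo-4-iodo-7-methylnonanal.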